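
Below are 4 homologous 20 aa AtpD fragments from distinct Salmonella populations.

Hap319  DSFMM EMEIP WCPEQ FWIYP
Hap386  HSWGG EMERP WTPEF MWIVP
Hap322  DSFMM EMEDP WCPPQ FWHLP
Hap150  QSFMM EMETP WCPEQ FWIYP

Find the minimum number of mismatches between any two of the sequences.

2

Pairwise Hamming distances:
  Hap319 vs Hap386: 9
  Hap319 vs Hap322: 4
  Hap319 vs Hap150: 2
  Hap386 vs Hap322: 11
  Hap386 vs Hap150: 9
  Hap322 vs Hap150: 5
The smallest is 2, between Hap319 and Hap150.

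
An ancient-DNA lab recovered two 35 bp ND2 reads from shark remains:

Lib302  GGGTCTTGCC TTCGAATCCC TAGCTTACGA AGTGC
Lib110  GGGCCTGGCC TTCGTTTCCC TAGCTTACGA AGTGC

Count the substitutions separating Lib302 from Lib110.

4

Differing sites — 4:T/C; 7:T/G; 15:A/T; 16:A/T.
That gives 4 mismatches out of 35 aligned sites, so the Hamming distance is 4.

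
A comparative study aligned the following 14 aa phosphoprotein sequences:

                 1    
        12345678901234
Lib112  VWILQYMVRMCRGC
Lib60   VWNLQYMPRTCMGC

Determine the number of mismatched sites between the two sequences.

4

Mismatches occur at site 3 (I↔N), site 8 (V↔P), site 10 (M↔T), site 12 (R↔M).
That gives 4 mismatches out of 14 aligned sites, so the Hamming distance is 4.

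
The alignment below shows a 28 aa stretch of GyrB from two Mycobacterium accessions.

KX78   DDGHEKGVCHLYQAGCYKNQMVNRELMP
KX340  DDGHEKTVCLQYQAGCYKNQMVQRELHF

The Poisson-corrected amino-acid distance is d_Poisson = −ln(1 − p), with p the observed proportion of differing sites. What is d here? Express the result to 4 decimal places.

0.2412

The sequences differ at positions 7 (G/T), 10 (H/L), 11 (L/Q), 23 (N/Q), 27 (M/H), 28 (P/F).
p = 6/28 = 0.214286.
d = −ln(1 − 0.214286) = −ln(0.785714) = 0.2412.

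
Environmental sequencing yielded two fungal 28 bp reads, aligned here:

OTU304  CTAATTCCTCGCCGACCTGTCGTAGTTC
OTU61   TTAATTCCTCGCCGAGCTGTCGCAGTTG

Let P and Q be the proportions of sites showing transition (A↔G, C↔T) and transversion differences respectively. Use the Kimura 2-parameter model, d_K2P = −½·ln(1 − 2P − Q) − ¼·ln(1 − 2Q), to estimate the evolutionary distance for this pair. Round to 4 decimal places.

0.1591

Differing sites — 1:C/T (Ti); 16:C/G (Tv); 23:T/C (Ti); 28:C/G (Tv).
Of the 4 differences, 2 transitions and 2 transversions over 28 sites: P = 2/28 = 0.071429, Q = 2/28 = 0.071429.
d = −0.5·ln(0.785713) − 0.25·ln(0.857142) = −0.5·(-0.241164) − 0.25·(-0.154152) = 0.1591.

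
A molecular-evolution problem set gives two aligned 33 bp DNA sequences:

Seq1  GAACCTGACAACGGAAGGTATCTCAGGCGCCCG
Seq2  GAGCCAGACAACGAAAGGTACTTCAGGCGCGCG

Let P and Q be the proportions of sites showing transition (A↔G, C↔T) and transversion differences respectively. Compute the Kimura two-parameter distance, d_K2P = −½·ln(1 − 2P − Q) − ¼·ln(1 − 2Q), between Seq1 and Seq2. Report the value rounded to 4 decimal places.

0.2128

Mismatches occur at site 3 (A/G, transition), site 6 (T/A, transversion), site 14 (G/A, transition), site 21 (T/C, transition), site 22 (C/T, transition), site 31 (C/G, transversion).
Of the 6 differences, 4 transitions and 2 transversions over 33 sites: P = 4/33 = 0.121212, Q = 2/33 = 0.060606.
d = −0.5·ln(0.696970) − 0.25·ln(0.878788) = −0.5·(-0.361013) − 0.25·(-0.129212) = 0.2128.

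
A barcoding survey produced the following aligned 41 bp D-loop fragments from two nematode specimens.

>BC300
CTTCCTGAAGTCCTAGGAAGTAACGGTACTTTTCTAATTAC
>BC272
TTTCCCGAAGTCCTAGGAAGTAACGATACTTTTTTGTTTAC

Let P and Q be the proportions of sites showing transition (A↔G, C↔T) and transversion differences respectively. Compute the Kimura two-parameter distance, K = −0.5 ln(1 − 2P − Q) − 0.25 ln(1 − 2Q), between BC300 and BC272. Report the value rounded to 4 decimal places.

0.1687

Mismatches occur at site 1 (C→T, transition), site 6 (T→C, transition), site 26 (G→A, transition), site 34 (C→T, transition), site 36 (A→G, transition), site 37 (A→T, transversion).
Of the 6 differences, 5 transitions and 1 transversion over 41 sites: P = 5/41 = 0.121951, Q = 1/41 = 0.024390.
d = −0.5·ln(0.731708) − 0.25·ln(0.951220) = −0.5·(-0.312374) − 0.25·(-0.050010) = 0.1687.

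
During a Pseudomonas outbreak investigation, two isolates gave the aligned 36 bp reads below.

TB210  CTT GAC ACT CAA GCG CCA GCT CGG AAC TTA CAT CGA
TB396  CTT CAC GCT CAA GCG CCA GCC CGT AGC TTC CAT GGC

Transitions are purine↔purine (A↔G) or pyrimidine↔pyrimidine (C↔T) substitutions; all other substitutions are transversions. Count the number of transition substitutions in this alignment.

3

The sequences differ at positions 4 (G/C, transversion), 7 (A/G, transition), 21 (T/C, transition), 24 (G/T, transversion), 26 (A/G, transition), 30 (A/C, transversion), 34 (C/G, transversion), 36 (A/C, transversion).
Of the 8 differences, 3 transitions and 5 transversions, so the answer is 3.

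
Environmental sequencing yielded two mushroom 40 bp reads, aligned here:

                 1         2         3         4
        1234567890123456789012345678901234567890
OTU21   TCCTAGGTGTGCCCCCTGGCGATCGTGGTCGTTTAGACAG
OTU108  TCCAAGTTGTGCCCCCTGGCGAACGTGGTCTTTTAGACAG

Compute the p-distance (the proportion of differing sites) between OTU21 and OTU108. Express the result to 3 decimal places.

Mismatches occur at site 4 (T→A), site 7 (G→T), site 23 (T→A), site 31 (G→T).
There are 4 differences over 40 sites, so p = 4/40 = 0.100.

0.100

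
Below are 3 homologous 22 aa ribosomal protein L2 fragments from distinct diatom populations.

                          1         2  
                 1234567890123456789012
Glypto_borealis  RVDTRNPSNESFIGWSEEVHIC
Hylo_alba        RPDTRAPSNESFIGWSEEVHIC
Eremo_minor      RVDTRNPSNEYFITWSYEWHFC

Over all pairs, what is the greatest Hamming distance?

7

Pairwise Hamming distances:
  Glypto_borealis vs Hylo_alba: 2
  Glypto_borealis vs Eremo_minor: 5
  Hylo_alba vs Eremo_minor: 7
The largest is 7, between Hylo_alba and Eremo_minor.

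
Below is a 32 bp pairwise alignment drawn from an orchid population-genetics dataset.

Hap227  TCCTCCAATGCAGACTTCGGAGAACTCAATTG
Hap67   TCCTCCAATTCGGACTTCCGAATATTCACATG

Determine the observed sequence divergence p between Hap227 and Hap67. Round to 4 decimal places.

0.2500

Differing sites — 10:G/T; 12:A/G; 19:G/C; 22:G/A; 23:A/T; 25:C/T; 29:A/C; 30:T/A.
There are 8 differences over 32 sites, so p = 8/32 = 0.2500.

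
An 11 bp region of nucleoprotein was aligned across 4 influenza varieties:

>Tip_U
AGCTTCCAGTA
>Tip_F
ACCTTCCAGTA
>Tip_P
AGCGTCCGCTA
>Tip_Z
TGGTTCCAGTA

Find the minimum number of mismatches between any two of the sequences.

1

Pairwise Hamming distances:
  Tip_U vs Tip_F: 1
  Tip_U vs Tip_P: 3
  Tip_U vs Tip_Z: 2
  Tip_F vs Tip_P: 4
  Tip_F vs Tip_Z: 3
  Tip_P vs Tip_Z: 5
The smallest is 1, between Tip_U and Tip_F.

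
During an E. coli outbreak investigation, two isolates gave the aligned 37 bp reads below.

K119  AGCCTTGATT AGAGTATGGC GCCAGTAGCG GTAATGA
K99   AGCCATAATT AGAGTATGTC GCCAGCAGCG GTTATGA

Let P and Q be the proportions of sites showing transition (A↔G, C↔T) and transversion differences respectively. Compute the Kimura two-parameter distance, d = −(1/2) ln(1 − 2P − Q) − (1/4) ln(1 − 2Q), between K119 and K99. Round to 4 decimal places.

Differing sites — 5:T/A (Tv); 7:G/A (Ti); 19:G/T (Tv); 26:T/C (Ti); 33:A/T (Tv).
Of the 5 differences, 2 transitions and 3 transversions over 37 sites: P = 2/37 = 0.054054, Q = 3/37 = 0.081081.
d = −0.5·ln(0.810811) − 0.25·ln(0.837838) = −0.5·(-0.209720) − 0.25·(-0.176931) = 0.1491.

0.1491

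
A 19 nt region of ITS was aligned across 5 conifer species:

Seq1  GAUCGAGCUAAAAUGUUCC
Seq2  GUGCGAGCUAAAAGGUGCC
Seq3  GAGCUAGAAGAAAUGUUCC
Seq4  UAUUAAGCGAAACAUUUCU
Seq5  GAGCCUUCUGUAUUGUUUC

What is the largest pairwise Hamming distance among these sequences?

14

Pairwise Hamming distances:
  Seq1 vs Seq2: 4
  Seq1 vs Seq3: 5
  Seq1 vs Seq4: 8
  Seq1 vs Seq5: 8
  Seq2 vs Seq3: 7
  Seq2 vs Seq4: 11
  Seq2 vs Seq5: 10
  Seq3 vs Seq4: 11
  Seq3 vs Seq5: 8
  Seq4 vs Seq5: 14
The largest is 14, between Seq4 and Seq5.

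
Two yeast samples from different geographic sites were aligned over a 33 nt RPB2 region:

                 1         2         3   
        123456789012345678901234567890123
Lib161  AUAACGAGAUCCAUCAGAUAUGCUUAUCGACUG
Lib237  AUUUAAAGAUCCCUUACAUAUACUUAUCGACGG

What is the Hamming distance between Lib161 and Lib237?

9

Differing sites — 3:A/U; 4:A/U; 5:C/A; 6:G/A; 13:A/C; 15:C/U; 17:G/C; 22:G/A; 32:U/G.
That gives 9 mismatches out of 33 aligned sites, so the Hamming distance is 9.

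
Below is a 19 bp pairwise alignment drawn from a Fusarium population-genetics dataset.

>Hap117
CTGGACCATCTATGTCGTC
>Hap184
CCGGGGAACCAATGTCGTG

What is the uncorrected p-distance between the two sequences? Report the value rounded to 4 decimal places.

0.3684

The sequences differ at positions 2 (T/C), 5 (A/G), 6 (C/G), 7 (C/A), 9 (T/C), 11 (T/A), 19 (C/G).
There are 7 differences over 19 sites, so p = 7/19 = 0.3684.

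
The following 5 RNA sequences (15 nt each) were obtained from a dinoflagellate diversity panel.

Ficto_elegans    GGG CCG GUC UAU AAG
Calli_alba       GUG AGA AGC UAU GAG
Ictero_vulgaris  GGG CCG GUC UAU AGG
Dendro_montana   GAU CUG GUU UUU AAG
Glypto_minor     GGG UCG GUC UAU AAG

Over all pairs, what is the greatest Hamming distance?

Pairwise Hamming distances:
  Ficto_elegans vs Calli_alba: 7
  Ficto_elegans vs Ictero_vulgaris: 1
  Ficto_elegans vs Dendro_montana: 5
  Ficto_elegans vs Glypto_minor: 1
  Calli_alba vs Ictero_vulgaris: 8
  Calli_alba vs Dendro_montana: 10
  Calli_alba vs Glypto_minor: 7
  Ictero_vulgaris vs Dendro_montana: 6
  Ictero_vulgaris vs Glypto_minor: 2
  Dendro_montana vs Glypto_minor: 6
The largest is 10, between Calli_alba and Dendro_montana.

10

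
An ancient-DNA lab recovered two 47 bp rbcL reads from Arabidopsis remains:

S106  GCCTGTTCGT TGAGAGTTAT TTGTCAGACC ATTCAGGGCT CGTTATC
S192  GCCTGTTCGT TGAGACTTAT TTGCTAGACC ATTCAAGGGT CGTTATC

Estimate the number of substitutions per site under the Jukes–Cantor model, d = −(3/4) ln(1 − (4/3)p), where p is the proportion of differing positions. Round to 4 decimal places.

Differing sites — 16:G/C; 24:T/C; 25:C/T; 36:G/A; 39:C/G.
p = 5/47 = 0.106383.
d = −0.75 · ln(1 − (4/3)·0.106383) = −0.75 · ln(0.858156) = −0.75 · (-0.152969) = 0.1147.

0.1147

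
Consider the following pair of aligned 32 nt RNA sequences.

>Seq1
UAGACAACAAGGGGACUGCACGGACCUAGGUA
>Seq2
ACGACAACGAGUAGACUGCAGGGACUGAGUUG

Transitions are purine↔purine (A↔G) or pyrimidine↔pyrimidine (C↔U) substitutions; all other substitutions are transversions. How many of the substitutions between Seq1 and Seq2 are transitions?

Differing sites — 1:U/A (Tv); 2:A/C (Tv); 9:A/G (Ti); 12:G/U (Tv); 13:G/A (Ti); 21:C/G (Tv); 26:C/U (Ti); 27:U/G (Tv); 30:G/U (Tv); 32:A/G (Ti).
Of the 10 differences, 4 transitions and 6 transversions, so the answer is 4.

4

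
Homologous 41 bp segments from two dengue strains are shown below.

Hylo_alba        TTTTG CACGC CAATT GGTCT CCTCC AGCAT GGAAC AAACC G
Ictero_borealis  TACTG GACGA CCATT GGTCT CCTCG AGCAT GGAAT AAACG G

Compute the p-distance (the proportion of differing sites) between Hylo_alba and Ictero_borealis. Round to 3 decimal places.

0.195

Mismatches occur at site 2 (T/A), site 3 (T/C), site 6 (C/G), site 10 (C/A), site 12 (A/C), site 25 (C/G), site 35 (C/T), site 40 (C/G).
There are 8 differences over 41 sites, so p = 8/41 = 0.195.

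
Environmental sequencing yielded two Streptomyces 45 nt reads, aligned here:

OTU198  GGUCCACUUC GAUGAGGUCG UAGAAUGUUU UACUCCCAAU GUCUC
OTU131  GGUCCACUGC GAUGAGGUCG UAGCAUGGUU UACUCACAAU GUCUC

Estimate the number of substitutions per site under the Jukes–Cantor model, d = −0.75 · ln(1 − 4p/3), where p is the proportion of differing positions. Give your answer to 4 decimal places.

The sequences differ at positions 9 (U/G), 24 (A/C), 28 (U/G), 36 (C/A).
p = 4/45 = 0.088889.
d = −0.75 · ln(1 − (4/3)·0.088889) = −0.75 · ln(0.881481) = −0.75 · (-0.126152) = 0.0946.

0.0946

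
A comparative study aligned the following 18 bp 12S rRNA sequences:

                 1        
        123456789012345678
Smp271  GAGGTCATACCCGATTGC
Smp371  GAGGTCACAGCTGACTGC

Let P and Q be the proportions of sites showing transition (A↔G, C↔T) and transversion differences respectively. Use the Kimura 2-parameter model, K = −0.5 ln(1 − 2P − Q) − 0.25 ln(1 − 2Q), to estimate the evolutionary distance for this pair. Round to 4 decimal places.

The sequences differ at positions 8 (T/C, transition), 10 (C/G, transversion), 12 (C/T, transition), 15 (T/C, transition).
Of the 4 differences, 3 transitions and 1 transversion over 18 sites: P = 3/18 = 0.166667, Q = 1/18 = 0.055556.
d = −0.5·ln(0.611110) − 0.25·ln(0.888888) = −0.5·(-0.492478) − 0.25·(-0.117784) = 0.2757.

0.2757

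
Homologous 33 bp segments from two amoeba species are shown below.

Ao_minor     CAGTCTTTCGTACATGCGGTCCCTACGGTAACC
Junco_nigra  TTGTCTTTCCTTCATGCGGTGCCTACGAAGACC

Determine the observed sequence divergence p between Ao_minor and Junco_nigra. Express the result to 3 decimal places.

Mismatches occur at site 1 (C/T), site 2 (A/T), site 10 (G/C), site 12 (A/T), site 21 (C/G), site 28 (G/A), site 29 (T/A), site 30 (A/G).
There are 8 differences over 33 sites, so p = 8/33 = 0.242.

0.242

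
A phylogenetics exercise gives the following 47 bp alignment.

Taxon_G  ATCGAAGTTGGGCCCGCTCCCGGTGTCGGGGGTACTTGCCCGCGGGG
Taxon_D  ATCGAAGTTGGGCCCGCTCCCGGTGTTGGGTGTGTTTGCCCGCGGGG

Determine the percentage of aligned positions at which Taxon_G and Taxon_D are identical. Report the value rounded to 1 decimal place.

91.5%

Mismatches occur at site 27 (C/T), site 31 (G/T), site 34 (A/G), site 35 (C/T).
43 of the 47 sites match, so the percent identity is 43/47 × 100 = 91.5%.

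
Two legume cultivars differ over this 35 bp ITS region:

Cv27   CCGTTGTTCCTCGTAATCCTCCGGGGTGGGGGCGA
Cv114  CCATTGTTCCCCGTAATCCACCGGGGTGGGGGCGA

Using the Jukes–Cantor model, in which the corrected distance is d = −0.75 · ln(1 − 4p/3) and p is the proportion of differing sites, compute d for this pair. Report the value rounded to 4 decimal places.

0.0910

Mismatches occur at site 3 (G→A), site 11 (T→C), site 20 (T→A).
p = 3/35 = 0.085714.
d = −0.75 · ln(1 − (4/3)·0.085714) = −0.75 · ln(0.885715) = −0.75 · (-0.121360) = 0.0910.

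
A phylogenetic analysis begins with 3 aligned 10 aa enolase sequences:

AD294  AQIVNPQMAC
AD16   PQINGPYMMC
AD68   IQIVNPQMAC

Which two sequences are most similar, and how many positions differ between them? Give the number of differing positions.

1

Pairwise Hamming distances:
  AD294 vs AD16: 5
  AD294 vs AD68: 1
  AD16 vs AD68: 5
The smallest is 1, between AD294 and AD68.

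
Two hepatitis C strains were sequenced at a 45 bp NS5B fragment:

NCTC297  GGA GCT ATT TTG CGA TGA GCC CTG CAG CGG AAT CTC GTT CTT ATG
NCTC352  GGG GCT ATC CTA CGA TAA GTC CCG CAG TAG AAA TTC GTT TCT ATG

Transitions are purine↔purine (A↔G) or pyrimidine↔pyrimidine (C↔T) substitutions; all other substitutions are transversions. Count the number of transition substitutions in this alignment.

12

Mismatches occur at site 3 (A↔G, transition), site 9 (T↔C, transition), site 10 (T↔C, transition), site 12 (G↔A, transition), site 17 (G↔A, transition), site 20 (C↔T, transition), site 23 (T↔C, transition), site 28 (C↔T, transition), site 29 (G↔A, transition), site 33 (T↔A, transversion), site 34 (C↔T, transition), site 40 (C↔T, transition), site 41 (T↔C, transition).
Of the 13 differences, 12 transitions and 1 transversion, so the answer is 12.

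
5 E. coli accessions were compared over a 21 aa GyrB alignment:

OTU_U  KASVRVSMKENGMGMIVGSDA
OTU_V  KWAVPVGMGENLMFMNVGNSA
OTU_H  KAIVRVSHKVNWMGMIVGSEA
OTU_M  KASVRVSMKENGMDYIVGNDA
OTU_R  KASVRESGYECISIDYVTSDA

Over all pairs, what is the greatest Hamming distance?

Pairwise Hamming distances:
  OTU_U vs OTU_V: 10
  OTU_U vs OTU_H: 5
  OTU_U vs OTU_M: 3
  OTU_U vs OTU_R: 10
  OTU_V vs OTU_H: 12
  OTU_V vs OTU_M: 10
  OTU_V vs OTU_R: 16
  OTU_H vs OTU_M: 8
  OTU_H vs OTU_R: 13
  OTU_M vs OTU_R: 11
The largest is 16, between OTU_V and OTU_R.

16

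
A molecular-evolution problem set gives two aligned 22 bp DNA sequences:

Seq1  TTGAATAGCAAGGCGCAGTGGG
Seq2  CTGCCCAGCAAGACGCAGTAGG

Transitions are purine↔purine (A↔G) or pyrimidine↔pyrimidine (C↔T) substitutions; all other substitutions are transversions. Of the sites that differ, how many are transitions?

4

The sequences differ at positions 1 (T/C, transition), 4 (A/C, transversion), 5 (A/C, transversion), 6 (T/C, transition), 13 (G/A, transition), 20 (G/A, transition).
Of the 6 differences, 4 transitions and 2 transversions, so the answer is 4.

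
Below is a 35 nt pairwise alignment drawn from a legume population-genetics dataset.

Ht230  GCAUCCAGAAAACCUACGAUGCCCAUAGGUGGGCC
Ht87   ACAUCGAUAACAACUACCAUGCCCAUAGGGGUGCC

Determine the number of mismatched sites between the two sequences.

8

Differing sites — 1:G/A; 6:C/G; 8:G/U; 11:A/C; 13:C/A; 18:G/C; 30:U/G; 32:G/U.
That gives 8 mismatches out of 35 aligned sites, so the Hamming distance is 8.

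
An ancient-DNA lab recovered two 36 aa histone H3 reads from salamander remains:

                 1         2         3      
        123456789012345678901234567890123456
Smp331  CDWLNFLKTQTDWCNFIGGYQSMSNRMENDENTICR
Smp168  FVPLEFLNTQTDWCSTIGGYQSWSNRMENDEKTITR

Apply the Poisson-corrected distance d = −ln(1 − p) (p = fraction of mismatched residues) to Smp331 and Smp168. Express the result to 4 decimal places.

Differing sites — 1:C/F; 2:D/V; 3:W/P; 5:N/E; 8:K/N; 15:N/S; 16:F/T; 23:M/W; 32:N/K; 35:C/T.
p = 10/36 = 0.277778.
d = −ln(1 − 0.277778) = −ln(0.722222) = 0.3254.

0.3254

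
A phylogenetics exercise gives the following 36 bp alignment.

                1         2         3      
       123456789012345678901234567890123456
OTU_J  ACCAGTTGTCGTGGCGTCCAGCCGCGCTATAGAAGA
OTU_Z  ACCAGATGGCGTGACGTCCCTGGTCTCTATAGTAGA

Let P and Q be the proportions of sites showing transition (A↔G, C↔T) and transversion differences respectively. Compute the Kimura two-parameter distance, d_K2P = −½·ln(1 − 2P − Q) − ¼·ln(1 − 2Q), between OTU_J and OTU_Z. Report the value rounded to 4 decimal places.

Differing sites — 6:T/A (Tv); 9:T/G (Tv); 14:G/A (Ti); 20:A/C (Tv); 21:G/T (Tv); 22:C/G (Tv); 23:C/G (Tv); 24:G/T (Tv); 26:G/T (Tv); 33:A/T (Tv).
Of the 10 differences, 1 transition and 9 transversions over 36 sites: P = 1/36 = 0.027778, Q = 9/36 = 0.250000.
d = −0.5·ln(0.694444) − 0.25·ln(0.500000) = −0.5·(-0.364644) − 0.25·(-0.693147) = 0.3556.

0.3556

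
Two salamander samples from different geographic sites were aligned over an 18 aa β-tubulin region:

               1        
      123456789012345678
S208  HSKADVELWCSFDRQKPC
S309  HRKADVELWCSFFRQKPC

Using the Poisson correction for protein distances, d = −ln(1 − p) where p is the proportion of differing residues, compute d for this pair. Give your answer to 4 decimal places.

The sequences differ at positions 2 (S/R), 13 (D/F).
p = 2/18 = 0.111111.
d = −ln(1 − 0.111111) = −ln(0.888889) = 0.1178.

0.1178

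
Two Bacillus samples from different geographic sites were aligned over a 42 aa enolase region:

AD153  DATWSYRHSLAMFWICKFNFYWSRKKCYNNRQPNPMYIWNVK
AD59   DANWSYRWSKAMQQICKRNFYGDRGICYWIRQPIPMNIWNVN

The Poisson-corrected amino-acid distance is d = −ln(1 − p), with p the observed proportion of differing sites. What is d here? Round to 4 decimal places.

Differing sites — 3:T/N; 8:H/W; 10:L/K; 13:F/Q; 14:W/Q; 18:F/R; 22:W/G; 23:S/D; 25:K/G; 26:K/I; 29:N/W; 30:N/I; 34:N/I; 37:Y/N; 42:K/N.
p = 15/42 = 0.357143.
d = −ln(1 − 0.357143) = −ln(0.642857) = 0.4418.

0.4418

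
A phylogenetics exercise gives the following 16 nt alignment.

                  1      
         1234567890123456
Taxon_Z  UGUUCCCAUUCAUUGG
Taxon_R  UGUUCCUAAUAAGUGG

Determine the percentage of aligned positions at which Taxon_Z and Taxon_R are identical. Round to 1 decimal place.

Mismatches occur at site 7 (C→U), site 9 (U→A), site 11 (C→A), site 13 (U→G).
12 of the 16 sites match, so the percent identity is 12/16 × 100 = 75.0%.

75.0%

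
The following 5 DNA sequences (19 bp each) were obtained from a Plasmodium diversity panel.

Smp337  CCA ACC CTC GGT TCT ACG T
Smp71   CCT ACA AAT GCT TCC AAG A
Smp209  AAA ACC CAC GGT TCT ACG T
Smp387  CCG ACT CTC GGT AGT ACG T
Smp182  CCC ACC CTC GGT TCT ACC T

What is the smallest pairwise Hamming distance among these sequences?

Pairwise Hamming distances:
  Smp337 vs Smp71: 9
  Smp337 vs Smp209: 3
  Smp337 vs Smp387: 4
  Smp337 vs Smp182: 2
  Smp71 vs Smp209: 10
  Smp71 vs Smp387: 11
  Smp71 vs Smp182: 10
  Smp209 vs Smp387: 7
  Smp209 vs Smp182: 5
  Smp387 vs Smp182: 5
The smallest is 2, between Smp337 and Smp182.

2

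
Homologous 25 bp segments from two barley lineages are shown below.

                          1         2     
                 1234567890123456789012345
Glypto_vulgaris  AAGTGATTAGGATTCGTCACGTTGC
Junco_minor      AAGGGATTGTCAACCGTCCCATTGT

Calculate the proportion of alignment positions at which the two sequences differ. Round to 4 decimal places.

The sequences differ at positions 4 (T/G), 9 (A/G), 10 (G/T), 11 (G/C), 13 (T/A), 14 (T/C), 19 (A/C), 21 (G/A), 25 (C/T).
There are 9 differences over 25 sites, so p = 9/25 = 0.3600.

0.3600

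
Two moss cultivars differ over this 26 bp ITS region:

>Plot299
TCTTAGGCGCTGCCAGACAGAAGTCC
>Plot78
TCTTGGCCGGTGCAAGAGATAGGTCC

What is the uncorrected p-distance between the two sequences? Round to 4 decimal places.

0.2692

The sequences differ at positions 5 (A/G), 7 (G/C), 10 (C/G), 14 (C/A), 18 (C/G), 20 (G/T), 22 (A/G).
There are 7 differences over 26 sites, so p = 7/26 = 0.2692.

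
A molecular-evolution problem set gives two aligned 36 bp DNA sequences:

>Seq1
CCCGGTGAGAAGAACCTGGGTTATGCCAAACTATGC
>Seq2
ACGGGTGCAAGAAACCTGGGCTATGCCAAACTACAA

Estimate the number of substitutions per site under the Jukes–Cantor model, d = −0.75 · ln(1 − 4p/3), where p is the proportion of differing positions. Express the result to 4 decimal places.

0.3470

The sequences differ at positions 1 (C/A), 3 (C/G), 8 (A/C), 9 (G/A), 11 (A/G), 12 (G/A), 21 (T/C), 34 (T/C), 35 (G/A), 36 (C/A).
p = 10/36 = 0.277778.
d = −0.75 · ln(1 − (4/3)·0.277778) = −0.75 · ln(0.629629) = −0.75 · (-0.462625) = 0.3470.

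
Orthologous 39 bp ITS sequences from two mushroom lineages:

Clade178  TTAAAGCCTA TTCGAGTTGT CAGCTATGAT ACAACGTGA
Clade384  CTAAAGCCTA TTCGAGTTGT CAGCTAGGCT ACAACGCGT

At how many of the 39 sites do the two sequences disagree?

5

Differing sites — 1:T/C; 27:T/G; 29:A/C; 37:T/C; 39:A/T.
That gives 5 mismatches out of 39 aligned sites, so the Hamming distance is 5.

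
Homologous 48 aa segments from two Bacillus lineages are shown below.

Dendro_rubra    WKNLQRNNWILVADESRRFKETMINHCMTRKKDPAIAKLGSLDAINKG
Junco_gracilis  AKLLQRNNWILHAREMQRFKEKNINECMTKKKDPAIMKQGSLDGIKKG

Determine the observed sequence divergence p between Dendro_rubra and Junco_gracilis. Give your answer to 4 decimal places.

0.2917

The sequences differ at positions 1 (W/A), 3 (N/L), 12 (V/H), 14 (D/R), 16 (S/M), 17 (R/Q), 22 (T/K), 23 (M/N), 26 (H/E), 30 (R/K), 37 (A/M), 39 (L/Q), 44 (A/G), 46 (N/K).
There are 14 differences over 48 sites, so p = 14/48 = 0.2917.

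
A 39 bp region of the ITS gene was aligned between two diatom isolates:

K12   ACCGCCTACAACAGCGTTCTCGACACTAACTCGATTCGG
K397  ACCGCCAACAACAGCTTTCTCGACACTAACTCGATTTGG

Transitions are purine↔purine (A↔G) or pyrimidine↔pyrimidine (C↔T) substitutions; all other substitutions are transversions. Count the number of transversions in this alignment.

2

Differing sites — 7:T/A (Tv); 16:G/T (Tv); 37:C/T (Ti).
Of the 3 differences, 1 transition and 2 transversions, so the answer is 2.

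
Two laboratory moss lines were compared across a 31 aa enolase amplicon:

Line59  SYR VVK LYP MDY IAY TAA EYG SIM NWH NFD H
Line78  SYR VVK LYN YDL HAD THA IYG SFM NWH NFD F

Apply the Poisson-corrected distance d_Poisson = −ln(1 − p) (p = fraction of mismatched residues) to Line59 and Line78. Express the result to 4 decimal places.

Differing sites — 9:P/N; 10:M/Y; 12:Y/L; 13:I/H; 15:Y/D; 17:A/H; 19:E/I; 23:I/F; 31:H/F.
p = 9/31 = 0.290323.
d = −ln(1 − 0.290323) = −ln(0.709677) = 0.3429.

0.3429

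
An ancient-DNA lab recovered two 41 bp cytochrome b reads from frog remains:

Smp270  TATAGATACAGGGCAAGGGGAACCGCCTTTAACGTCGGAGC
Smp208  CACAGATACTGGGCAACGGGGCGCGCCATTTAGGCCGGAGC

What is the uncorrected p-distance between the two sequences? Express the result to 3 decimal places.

0.268

Mismatches occur at site 1 (T/C), site 3 (T/C), site 10 (A/T), site 17 (G/C), site 21 (A/G), site 22 (A/C), site 23 (C/G), site 28 (T/A), site 31 (A/T), site 33 (C/G), site 35 (T/C).
There are 11 differences over 41 sites, so p = 11/41 = 0.268.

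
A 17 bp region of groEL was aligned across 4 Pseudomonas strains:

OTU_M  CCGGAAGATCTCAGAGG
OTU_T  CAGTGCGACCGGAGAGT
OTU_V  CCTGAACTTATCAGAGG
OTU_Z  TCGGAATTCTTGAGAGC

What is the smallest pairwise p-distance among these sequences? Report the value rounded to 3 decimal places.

0.235

Pairwise Hamming distances:
  OTU_M vs OTU_T: 8
  OTU_M vs OTU_V: 4
  OTU_M vs OTU_Z: 7
  OTU_T vs OTU_V: 12
  OTU_T vs OTU_Z: 10
  OTU_V vs OTU_Z: 7
The smallest is 4 mismatches, between OTU_M and OTU_V; p = 4/17 = 0.235.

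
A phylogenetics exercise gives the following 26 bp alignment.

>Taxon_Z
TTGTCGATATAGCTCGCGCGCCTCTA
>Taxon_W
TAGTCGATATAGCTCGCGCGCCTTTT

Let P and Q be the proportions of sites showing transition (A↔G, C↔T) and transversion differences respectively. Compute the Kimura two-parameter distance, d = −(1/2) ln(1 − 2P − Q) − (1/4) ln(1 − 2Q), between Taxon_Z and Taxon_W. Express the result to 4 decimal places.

The sequences differ at positions 2 (T/A, transversion), 24 (C/T, transition), 26 (A/T, transversion).
Of the 3 differences, 1 transition and 2 transversions over 26 sites: P = 1/26 = 0.038462, Q = 2/26 = 0.076923.
d = −0.5·ln(0.846153) − 0.25·ln(0.846154) = −0.5·(-0.167055) − 0.25·(-0.167054) = 0.1253.

0.1253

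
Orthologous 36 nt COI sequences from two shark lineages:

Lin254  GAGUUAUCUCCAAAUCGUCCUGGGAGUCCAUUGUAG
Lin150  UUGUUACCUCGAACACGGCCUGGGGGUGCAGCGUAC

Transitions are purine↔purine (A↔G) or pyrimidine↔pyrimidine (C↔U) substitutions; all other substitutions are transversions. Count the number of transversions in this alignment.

Mismatches occur at site 1 (G/U, transversion), site 2 (A/U, transversion), site 7 (U/C, transition), site 11 (C/G, transversion), site 14 (A/C, transversion), site 15 (U/A, transversion), site 18 (U/G, transversion), site 25 (A/G, transition), site 28 (C/G, transversion), site 31 (U/G, transversion), site 32 (U/C, transition), site 36 (G/C, transversion).
Of the 12 differences, 3 transitions and 9 transversions, so the answer is 9.

9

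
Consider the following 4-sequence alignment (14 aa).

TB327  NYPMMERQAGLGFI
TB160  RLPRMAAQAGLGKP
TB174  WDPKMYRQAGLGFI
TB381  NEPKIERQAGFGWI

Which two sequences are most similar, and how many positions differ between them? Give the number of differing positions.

4

Pairwise Hamming distances:
  TB327 vs TB160: 7
  TB327 vs TB174: 4
  TB327 vs TB381: 5
  TB160 vs TB174: 7
  TB160 vs TB381: 9
  TB174 vs TB381: 6
The smallest is 4, between TB327 and TB174.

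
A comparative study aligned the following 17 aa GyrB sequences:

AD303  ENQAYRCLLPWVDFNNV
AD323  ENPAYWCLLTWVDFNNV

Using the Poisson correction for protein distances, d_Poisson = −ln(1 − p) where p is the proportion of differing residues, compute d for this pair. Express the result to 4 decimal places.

The sequences differ at positions 3 (Q/P), 6 (R/W), 10 (P/T).
p = 3/17 = 0.176471.
d = −ln(1 − 0.176471) = −ln(0.823529) = 0.1942.

0.1942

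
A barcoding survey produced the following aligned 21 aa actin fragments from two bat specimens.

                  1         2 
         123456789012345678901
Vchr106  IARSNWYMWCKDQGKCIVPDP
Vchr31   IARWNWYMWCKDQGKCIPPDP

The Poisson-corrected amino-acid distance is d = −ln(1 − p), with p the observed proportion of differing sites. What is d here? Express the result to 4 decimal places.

0.1001

Differing sites — 4:S/W; 18:V/P.
p = 2/21 = 0.095238.
d = −ln(1 − 0.095238) = −ln(0.904762) = 0.1001.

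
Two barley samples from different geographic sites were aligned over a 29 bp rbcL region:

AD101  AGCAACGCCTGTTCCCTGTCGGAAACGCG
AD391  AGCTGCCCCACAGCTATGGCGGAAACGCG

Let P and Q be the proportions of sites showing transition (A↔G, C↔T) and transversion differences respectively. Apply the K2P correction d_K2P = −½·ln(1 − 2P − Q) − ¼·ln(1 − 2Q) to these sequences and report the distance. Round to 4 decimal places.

Mismatches occur at site 4 (A→T, transversion), site 5 (A→G, transition), site 7 (G→C, transversion), site 10 (T→A, transversion), site 11 (G→C, transversion), site 12 (T→A, transversion), site 13 (T→G, transversion), site 15 (C→T, transition), site 16 (C→A, transversion), site 19 (T→G, transversion).
Of the 10 differences, 2 transitions and 8 transversions over 29 sites: P = 2/29 = 0.068966, Q = 8/29 = 0.275862.
d = −0.5·ln(0.586206) − 0.25·ln(0.448276) = −0.5·(-0.534084) − 0.25·(-0.802346) = 0.4676.

0.4676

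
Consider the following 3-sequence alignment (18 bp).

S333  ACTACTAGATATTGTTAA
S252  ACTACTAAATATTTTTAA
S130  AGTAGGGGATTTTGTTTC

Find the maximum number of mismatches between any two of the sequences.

9

Pairwise Hamming distances:
  S333 vs S252: 2
  S333 vs S130: 7
  S252 vs S130: 9
The largest is 9, between S252 and S130.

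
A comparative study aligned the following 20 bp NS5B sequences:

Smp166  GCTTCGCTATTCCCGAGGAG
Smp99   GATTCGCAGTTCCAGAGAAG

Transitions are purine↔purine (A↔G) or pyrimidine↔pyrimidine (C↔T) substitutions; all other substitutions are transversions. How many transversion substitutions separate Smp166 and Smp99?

Mismatches occur at site 2 (C→A, transversion), site 8 (T→A, transversion), site 9 (A→G, transition), site 14 (C→A, transversion), site 18 (G→A, transition).
Of the 5 differences, 2 transitions and 3 transversions, so the answer is 3.

3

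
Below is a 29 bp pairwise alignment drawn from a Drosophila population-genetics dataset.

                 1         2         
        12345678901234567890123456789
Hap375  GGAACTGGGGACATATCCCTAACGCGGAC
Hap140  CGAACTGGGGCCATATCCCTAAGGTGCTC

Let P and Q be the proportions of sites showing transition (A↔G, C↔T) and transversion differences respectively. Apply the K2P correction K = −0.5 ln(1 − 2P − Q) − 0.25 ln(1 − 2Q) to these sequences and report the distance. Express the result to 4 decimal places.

0.2438

Mismatches occur at site 1 (G/C, transversion), site 11 (A/C, transversion), site 23 (C/G, transversion), site 25 (C/T, transition), site 27 (G/C, transversion), site 28 (A/T, transversion).
Of the 6 differences, 1 transition and 5 transversions over 29 sites: P = 1/29 = 0.034483, Q = 5/29 = 0.172414.
d = −0.5·ln(0.758620) − 0.25·ln(0.655172) = −0.5·(-0.276254) − 0.25·(-0.422857) = 0.2438.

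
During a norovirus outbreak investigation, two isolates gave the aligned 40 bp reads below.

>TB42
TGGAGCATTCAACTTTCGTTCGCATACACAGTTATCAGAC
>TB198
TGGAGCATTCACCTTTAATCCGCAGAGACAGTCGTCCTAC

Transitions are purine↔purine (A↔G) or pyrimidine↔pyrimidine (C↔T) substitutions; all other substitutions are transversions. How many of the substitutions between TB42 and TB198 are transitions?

4

Differing sites — 12:A/C (Tv); 17:C/A (Tv); 18:G/A (Ti); 20:T/C (Ti); 25:T/G (Tv); 27:C/G (Tv); 33:T/C (Ti); 34:A/G (Ti); 37:A/C (Tv); 38:G/T (Tv).
Of the 10 differences, 4 transitions and 6 transversions, so the answer is 4.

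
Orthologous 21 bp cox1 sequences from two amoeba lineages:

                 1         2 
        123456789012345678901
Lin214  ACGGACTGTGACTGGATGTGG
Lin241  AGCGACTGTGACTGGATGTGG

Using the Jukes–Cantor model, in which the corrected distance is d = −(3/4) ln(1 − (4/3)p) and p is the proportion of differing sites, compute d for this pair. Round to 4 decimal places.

0.1019

The sequences differ at positions 2 (C/G), 3 (G/C).
p = 2/21 = 0.095238.
d = −0.75 · ln(1 − (4/3)·0.095238) = −0.75 · ln(0.873016) = −0.75 · (-0.135801) = 0.1019.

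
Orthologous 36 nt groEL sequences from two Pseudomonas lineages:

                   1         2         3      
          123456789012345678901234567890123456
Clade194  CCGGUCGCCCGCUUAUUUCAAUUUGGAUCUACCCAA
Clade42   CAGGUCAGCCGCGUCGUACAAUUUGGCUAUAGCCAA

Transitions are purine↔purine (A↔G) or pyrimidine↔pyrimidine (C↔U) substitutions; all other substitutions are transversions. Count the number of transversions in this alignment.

9

Differing sites — 2:C/A (Tv); 7:G/A (Ti); 8:C/G (Tv); 13:U/G (Tv); 15:A/C (Tv); 16:U/G (Tv); 18:U/A (Tv); 27:A/C (Tv); 29:C/A (Tv); 32:C/G (Tv).
Of the 10 differences, 1 transition and 9 transversions, so the answer is 9.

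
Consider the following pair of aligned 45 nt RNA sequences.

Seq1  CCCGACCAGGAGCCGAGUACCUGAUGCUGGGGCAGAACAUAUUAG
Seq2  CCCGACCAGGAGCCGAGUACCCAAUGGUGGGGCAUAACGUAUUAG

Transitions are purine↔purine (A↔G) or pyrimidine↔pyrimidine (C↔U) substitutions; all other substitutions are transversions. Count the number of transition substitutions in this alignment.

Differing sites — 22:U/C (Ti); 23:G/A (Ti); 27:C/G (Tv); 35:G/U (Tv); 39:A/G (Ti).
Of the 5 differences, 3 transitions and 2 transversions, so the answer is 3.

3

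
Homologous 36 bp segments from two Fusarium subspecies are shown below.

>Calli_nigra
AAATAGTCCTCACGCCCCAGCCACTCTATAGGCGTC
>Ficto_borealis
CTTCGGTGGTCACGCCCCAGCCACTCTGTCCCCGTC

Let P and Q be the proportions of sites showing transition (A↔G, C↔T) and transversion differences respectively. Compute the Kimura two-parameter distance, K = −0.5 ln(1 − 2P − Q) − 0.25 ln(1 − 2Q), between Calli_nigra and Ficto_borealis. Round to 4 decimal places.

Differing sites — 1:A/C (Tv); 2:A/T (Tv); 3:A/T (Tv); 4:T/C (Ti); 5:A/G (Ti); 8:C/G (Tv); 9:C/G (Tv); 28:A/G (Ti); 30:A/C (Tv); 31:G/C (Tv); 32:G/C (Tv).
Of the 11 differences, 3 transitions and 8 transversions over 36 sites: P = 3/36 = 0.083333, Q = 8/36 = 0.222222.
d = −0.5·ln(0.611112) − 0.25·ln(0.555556) = −0.5·(-0.492475) − 0.25·(-0.587786) = 0.3932.

0.3932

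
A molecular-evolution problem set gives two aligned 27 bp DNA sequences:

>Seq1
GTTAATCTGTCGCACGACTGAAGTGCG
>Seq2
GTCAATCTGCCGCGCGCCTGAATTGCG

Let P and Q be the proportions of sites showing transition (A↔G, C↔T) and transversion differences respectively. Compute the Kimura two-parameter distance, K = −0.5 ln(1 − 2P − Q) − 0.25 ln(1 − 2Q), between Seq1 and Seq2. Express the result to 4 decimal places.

Mismatches occur at site 3 (T→C, transition), site 10 (T→C, transition), site 14 (A→G, transition), site 17 (A→C, transversion), site 23 (G→T, transversion).
Of the 5 differences, 3 transitions and 2 transversions over 27 sites: P = 3/27 = 0.111111, Q = 2/27 = 0.074074.
d = −0.5·ln(0.703704) − 0.25·ln(0.851852) = −0.5·(-0.351397) − 0.25·(-0.160342) = 0.2158.

0.2158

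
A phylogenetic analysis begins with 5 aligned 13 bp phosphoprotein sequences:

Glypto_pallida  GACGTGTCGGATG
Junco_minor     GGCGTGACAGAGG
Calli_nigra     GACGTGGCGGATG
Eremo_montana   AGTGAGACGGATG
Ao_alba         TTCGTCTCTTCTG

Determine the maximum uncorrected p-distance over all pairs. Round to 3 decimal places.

0.692

Pairwise Hamming distances:
  Glypto_pallida vs Junco_minor: 4
  Glypto_pallida vs Calli_nigra: 1
  Glypto_pallida vs Eremo_montana: 5
  Glypto_pallida vs Ao_alba: 6
  Junco_minor vs Calli_nigra: 4
  Junco_minor vs Eremo_montana: 5
  Junco_minor vs Ao_alba: 8
  Calli_nigra vs Eremo_montana: 5
  Calli_nigra vs Ao_alba: 7
  Eremo_montana vs Ao_alba: 9
The largest is 9 mismatches, between Eremo_montana and Ao_alba; p = 9/13 = 0.692.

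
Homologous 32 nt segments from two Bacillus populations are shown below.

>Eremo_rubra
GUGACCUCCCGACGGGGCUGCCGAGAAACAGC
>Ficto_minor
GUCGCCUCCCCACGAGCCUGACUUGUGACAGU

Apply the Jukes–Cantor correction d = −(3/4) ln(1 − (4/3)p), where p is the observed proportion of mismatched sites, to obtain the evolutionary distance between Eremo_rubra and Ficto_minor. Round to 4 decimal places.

Differing sites — 3:G/C; 4:A/G; 11:G/C; 15:G/A; 17:G/C; 21:C/A; 23:G/U; 24:A/U; 26:A/U; 27:A/G; 32:C/U.
p = 11/32 = 0.343750.
d = −0.75 · ln(1 − (4/3)·0.343750) = −0.75 · ln(0.541667) = −0.75 · (-0.613104) = 0.4598.

0.4598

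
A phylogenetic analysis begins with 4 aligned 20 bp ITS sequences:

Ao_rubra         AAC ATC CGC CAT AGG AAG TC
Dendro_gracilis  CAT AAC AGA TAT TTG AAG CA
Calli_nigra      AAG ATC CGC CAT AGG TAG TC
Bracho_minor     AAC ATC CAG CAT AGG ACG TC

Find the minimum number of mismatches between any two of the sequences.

2

Pairwise Hamming distances:
  Ao_rubra vs Dendro_gracilis: 10
  Ao_rubra vs Calli_nigra: 2
  Ao_rubra vs Bracho_minor: 3
  Dendro_gracilis vs Calli_nigra: 11
  Dendro_gracilis vs Bracho_minor: 12
  Calli_nigra vs Bracho_minor: 5
The smallest is 2, between Ao_rubra and Calli_nigra.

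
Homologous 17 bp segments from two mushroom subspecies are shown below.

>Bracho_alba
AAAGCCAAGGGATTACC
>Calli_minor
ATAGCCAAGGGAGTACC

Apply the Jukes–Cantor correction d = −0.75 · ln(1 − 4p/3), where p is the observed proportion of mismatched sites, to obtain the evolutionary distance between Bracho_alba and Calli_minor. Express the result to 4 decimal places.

The sequences differ at positions 2 (A/T), 13 (T/G).
p = 2/17 = 0.117647.
d = −0.75 · ln(1 − (4/3)·0.117647) = −0.75 · ln(0.843137) = −0.75 · (-0.170626) = 0.1280.

0.1280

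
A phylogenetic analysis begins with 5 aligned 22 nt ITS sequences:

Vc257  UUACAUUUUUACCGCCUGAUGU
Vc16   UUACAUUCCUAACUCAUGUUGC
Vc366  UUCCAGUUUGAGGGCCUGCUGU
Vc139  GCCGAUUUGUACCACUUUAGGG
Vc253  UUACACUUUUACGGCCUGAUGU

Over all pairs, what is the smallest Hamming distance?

2

Pairwise Hamming distances:
  Vc257 vs Vc16: 7
  Vc257 vs Vc366: 6
  Vc257 vs Vc139: 10
  Vc257 vs Vc253: 2
  Vc16 vs Vc366: 11
  Vc16 vs Vc139: 13
  Vc16 vs Vc253: 9
  Vc366 vs Vc139: 14
  Vc366 vs Vc253: 5
  Vc139 vs Vc253: 12
The smallest is 2, between Vc257 and Vc253.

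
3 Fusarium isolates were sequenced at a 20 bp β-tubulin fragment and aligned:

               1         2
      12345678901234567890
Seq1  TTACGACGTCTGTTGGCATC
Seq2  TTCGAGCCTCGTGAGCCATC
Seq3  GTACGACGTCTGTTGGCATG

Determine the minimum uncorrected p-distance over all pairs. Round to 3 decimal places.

Pairwise Hamming distances:
  Seq1 vs Seq2: 10
  Seq1 vs Seq3: 2
  Seq2 vs Seq3: 12
The smallest is 2 mismatches, between Seq1 and Seq3; p = 2/20 = 0.100.

0.100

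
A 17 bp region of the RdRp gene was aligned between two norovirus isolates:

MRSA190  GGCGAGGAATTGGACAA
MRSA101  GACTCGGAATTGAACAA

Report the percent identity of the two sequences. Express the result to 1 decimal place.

The sequences differ at positions 2 (G/A), 4 (G/T), 5 (A/C), 13 (G/A).
13 of the 17 sites match, so the percent identity is 13/17 × 100 = 76.5%.

76.5%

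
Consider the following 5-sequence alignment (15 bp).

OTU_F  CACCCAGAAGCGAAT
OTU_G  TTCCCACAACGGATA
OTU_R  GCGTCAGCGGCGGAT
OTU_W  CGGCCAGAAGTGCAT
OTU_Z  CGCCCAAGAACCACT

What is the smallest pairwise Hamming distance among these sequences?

4

Pairwise Hamming distances:
  OTU_F vs OTU_G: 7
  OTU_F vs OTU_R: 7
  OTU_F vs OTU_W: 4
  OTU_F vs OTU_Z: 6
  OTU_G vs OTU_R: 12
  OTU_G vs OTU_W: 9
  OTU_G vs OTU_Z: 9
  OTU_R vs OTU_W: 7
  OTU_R vs OTU_Z: 11
  OTU_W vs OTU_Z: 8
The smallest is 4, between OTU_F and OTU_W.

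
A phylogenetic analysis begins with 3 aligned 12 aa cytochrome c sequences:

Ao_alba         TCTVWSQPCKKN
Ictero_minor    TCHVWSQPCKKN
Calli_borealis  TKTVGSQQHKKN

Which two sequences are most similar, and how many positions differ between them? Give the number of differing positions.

Pairwise Hamming distances:
  Ao_alba vs Ictero_minor: 1
  Ao_alba vs Calli_borealis: 4
  Ictero_minor vs Calli_borealis: 5
The smallest is 1, between Ao_alba and Ictero_minor.

1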